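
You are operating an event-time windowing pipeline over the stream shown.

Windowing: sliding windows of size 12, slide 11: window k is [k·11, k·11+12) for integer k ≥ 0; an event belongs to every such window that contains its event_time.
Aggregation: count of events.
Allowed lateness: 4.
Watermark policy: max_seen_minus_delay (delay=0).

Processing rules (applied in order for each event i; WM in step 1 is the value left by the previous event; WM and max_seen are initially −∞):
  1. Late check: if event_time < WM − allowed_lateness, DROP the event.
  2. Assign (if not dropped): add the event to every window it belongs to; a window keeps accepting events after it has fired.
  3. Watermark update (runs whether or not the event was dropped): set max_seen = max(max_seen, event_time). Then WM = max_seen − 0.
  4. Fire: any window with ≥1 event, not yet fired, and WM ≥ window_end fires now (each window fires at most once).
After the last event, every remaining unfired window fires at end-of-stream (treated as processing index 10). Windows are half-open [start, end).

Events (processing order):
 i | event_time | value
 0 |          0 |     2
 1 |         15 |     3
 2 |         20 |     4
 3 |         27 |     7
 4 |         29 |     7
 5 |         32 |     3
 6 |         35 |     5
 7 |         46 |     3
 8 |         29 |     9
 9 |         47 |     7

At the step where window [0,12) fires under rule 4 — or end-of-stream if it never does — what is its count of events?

i=0 t=0 v=2: → [0,12); WM=0
i=1 t=15 v=3: → [11,23); WM=15; [0,12) fires=1
i=2 t=20 v=4: → [11,23); WM=20
i=3 t=27 v=7: → [22,34); WM=27; [11,23) fires=2
i=4 t=29 v=7: → [22,34); WM=29
i=5 t=32 v=3: → [22,34); WM=32
i=6 t=35 v=5: → [33,45); WM=35; [22,34) fires=3
i=7 t=46 v=3: → [44,56); WM=46; [33,45) fires=1
i=8 t=29 v=9: DROP (t<46-4); WM=46
i=9 t=47 v=7: → [44,56); WM=47

1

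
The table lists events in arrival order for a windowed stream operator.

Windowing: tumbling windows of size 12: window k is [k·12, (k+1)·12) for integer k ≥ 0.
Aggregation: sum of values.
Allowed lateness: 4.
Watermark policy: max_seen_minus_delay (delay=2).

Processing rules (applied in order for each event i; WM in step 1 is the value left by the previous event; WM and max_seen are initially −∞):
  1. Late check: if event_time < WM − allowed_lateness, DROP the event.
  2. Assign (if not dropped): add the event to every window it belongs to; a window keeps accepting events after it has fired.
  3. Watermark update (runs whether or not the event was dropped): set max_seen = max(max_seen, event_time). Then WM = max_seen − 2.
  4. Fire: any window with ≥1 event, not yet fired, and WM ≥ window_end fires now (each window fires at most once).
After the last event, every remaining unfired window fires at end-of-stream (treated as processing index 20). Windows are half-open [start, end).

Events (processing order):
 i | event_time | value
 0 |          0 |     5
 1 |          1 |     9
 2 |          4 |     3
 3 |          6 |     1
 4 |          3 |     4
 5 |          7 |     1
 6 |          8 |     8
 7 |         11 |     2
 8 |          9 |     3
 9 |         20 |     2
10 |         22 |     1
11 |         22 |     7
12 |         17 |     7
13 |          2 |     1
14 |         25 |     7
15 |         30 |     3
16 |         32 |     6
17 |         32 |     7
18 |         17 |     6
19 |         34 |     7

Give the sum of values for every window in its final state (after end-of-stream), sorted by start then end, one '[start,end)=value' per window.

[0,12)=36 [12,24)=17 [24,36)=30

i=0 t=0 v=5: → [0,12); WM=-2
i=1 t=1 v=9: → [0,12); WM=-1
i=2 t=4 v=3: → [0,12); WM=2
i=3 t=6 v=1: → [0,12); WM=4
i=4 t=3 v=4: → [0,12); WM=4
i=5 t=7 v=1: → [0,12); WM=5
i=6 t=8 v=8: → [0,12); WM=6
i=7 t=11 v=2: → [0,12); WM=9
i=8 t=9 v=3: → [0,12); WM=9
i=9 t=20 v=2: → [12,24); WM=18; [0,12) fires=36
i=10 t=22 v=1: → [12,24); WM=20
i=11 t=22 v=7: → [12,24); WM=20
i=12 t=17 v=7: → [12,24); WM=20
i=13 t=2 v=1: DROP (t<20-4); WM=20
i=14 t=25 v=7: → [24,36); WM=23
i=15 t=30 v=3: → [24,36); WM=28; [12,24) fires=17
i=16 t=32 v=6: → [24,36); WM=30
i=17 t=32 v=7: → [24,36); WM=30
i=18 t=17 v=6: DROP (t<30-4); WM=30
i=19 t=34 v=7: → [24,36); WM=32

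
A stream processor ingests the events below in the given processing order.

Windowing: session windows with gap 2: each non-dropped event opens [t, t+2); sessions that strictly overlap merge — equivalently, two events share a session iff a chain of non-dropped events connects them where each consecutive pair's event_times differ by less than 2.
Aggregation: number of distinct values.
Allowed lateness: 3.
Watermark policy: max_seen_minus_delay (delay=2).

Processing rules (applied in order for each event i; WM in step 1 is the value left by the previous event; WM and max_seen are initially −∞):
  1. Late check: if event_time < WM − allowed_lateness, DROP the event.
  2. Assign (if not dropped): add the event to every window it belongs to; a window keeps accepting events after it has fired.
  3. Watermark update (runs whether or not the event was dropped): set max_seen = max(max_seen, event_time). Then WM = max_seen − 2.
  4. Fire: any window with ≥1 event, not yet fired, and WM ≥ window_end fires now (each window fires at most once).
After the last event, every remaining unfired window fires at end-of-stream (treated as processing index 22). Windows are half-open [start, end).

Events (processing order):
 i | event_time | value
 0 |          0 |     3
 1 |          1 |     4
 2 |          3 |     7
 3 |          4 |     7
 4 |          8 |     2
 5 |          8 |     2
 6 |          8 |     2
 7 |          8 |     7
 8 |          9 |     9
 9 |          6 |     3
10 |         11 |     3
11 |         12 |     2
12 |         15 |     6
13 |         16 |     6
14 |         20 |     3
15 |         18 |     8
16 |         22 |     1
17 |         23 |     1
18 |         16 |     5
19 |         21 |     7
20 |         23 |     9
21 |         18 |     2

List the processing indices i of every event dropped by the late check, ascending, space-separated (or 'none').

i=0 t=0 v=3: → [0,2); WM=-2
i=1 t=1 v=4: → [0,3); WM=-1
i=2 t=3 v=7: → [3,5); WM=1
i=3 t=4 v=7: → [3,6); WM=2
i=4 t=8 v=2: → [8,10); WM=6
i=5 t=8 v=2: → [8,10); WM=6
i=6 t=8 v=2: → [8,10); WM=6
i=7 t=8 v=7: → [8,10); WM=6
i=8 t=9 v=9: → [8,11); WM=7
i=9 t=6 v=3: → [6,8); WM=7
i=10 t=11 v=3: → [11,13); WM=9
i=11 t=12 v=2: → [11,14); WM=10
i=12 t=15 v=6: → [15,17); WM=13
i=13 t=16 v=6: → [15,18); WM=14
i=14 t=20 v=3: → [20,22); WM=18
i=15 t=18 v=8: → [18,20); WM=18
i=16 t=22 v=1: → [22,24); WM=20
i=17 t=23 v=1: → [22,25); WM=21
i=18 t=16 v=5: DROP (t<21-3); WM=21
i=19 t=21 v=7: → [20,25); WM=21
i=20 t=23 v=9: → [20,25); WM=21
i=21 t=18 v=2: → [18,20); WM=21

18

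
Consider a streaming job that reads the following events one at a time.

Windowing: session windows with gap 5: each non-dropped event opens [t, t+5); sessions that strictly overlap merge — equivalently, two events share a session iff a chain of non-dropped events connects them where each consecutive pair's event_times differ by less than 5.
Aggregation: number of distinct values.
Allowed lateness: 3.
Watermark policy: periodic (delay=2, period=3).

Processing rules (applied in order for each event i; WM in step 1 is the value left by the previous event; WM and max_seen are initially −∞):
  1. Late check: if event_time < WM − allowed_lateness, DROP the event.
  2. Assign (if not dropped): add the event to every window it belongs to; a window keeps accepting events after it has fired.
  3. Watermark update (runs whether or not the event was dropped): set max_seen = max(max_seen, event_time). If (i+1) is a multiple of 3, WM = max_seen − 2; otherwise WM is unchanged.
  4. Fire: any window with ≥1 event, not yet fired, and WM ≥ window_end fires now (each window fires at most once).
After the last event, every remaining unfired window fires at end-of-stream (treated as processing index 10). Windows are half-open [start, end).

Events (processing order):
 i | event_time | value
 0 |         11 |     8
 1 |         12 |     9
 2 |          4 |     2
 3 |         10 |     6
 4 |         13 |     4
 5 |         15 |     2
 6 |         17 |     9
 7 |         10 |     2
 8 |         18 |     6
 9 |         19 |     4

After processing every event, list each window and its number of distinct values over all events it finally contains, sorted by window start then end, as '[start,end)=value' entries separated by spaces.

i=0 t=11 v=8: → [11,16); WM=−∞
i=1 t=12 v=9: → [11,17); WM=−∞
i=2 t=4 v=2: → [4,9); WM=10
i=3 t=10 v=6: → [10,17); WM=10
i=4 t=13 v=4: → [10,18); WM=10
i=5 t=15 v=2: → [10,20); WM=13
i=6 t=17 v=9: → [10,22); WM=13
i=7 t=10 v=2: → [10,22); WM=13
i=8 t=18 v=6: → [10,23); WM=16
i=9 t=19 v=4: → [10,24); WM=16

[4,9)=1 [10,24)=5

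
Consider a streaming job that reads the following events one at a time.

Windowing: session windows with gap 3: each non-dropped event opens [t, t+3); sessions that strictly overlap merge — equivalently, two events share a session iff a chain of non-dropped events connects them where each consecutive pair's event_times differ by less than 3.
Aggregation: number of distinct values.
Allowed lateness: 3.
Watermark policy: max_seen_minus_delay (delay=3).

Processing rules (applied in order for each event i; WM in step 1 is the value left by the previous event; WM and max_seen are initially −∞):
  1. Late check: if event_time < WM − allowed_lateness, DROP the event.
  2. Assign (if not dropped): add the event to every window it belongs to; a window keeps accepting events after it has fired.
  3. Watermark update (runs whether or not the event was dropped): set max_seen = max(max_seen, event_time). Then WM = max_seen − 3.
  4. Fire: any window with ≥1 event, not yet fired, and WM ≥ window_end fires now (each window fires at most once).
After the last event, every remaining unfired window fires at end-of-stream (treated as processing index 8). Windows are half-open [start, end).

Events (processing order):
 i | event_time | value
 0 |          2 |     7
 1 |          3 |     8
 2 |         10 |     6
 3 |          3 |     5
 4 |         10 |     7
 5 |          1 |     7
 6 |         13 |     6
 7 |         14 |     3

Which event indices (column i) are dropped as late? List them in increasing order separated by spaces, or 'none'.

i=0 t=2 v=7: → [2,5); WM=-1
i=1 t=3 v=8: → [2,6); WM=0
i=2 t=10 v=6: → [10,13); WM=7
i=3 t=3 v=5: DROP (t<7-3); WM=7
i=4 t=10 v=7: → [10,13); WM=7
i=5 t=1 v=7: DROP (t<7-3); WM=7
i=6 t=13 v=6: → [13,16); WM=10
i=7 t=14 v=3: → [13,17); WM=11

3 5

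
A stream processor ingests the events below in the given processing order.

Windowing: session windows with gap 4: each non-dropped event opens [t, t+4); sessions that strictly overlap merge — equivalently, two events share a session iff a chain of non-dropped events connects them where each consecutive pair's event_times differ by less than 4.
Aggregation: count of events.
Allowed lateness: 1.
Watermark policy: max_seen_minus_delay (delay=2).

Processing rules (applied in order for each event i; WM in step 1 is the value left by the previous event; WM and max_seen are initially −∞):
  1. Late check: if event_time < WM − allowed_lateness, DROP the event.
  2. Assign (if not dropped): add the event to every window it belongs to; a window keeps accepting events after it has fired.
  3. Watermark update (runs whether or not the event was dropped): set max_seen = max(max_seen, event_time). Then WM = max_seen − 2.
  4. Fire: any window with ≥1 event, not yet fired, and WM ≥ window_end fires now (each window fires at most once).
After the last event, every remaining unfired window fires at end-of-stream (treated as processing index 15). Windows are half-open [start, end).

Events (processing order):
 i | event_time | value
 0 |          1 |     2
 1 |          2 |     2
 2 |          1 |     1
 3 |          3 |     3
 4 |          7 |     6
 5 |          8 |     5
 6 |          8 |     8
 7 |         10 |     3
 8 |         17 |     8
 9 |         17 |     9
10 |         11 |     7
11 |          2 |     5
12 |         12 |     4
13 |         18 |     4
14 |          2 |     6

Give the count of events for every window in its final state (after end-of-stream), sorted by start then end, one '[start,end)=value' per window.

i=0 t=1 v=2: → [1,5); WM=-1
i=1 t=2 v=2: → [1,6); WM=0
i=2 t=1 v=1: → [1,6); WM=0
i=3 t=3 v=3: → [1,7); WM=1
i=4 t=7 v=6: → [7,11); WM=5
i=5 t=8 v=5: → [7,12); WM=6
i=6 t=8 v=8: → [7,12); WM=6
i=7 t=10 v=3: → [7,14); WM=8
i=8 t=17 v=8: → [17,21); WM=15
i=9 t=17 v=9: → [17,21); WM=15
i=10 t=11 v=7: DROP (t<15-1); WM=15
i=11 t=2 v=5: DROP (t<15-1); WM=15
i=12 t=12 v=4: DROP (t<15-1); WM=15
i=13 t=18 v=4: → [17,22); WM=16
i=14 t=2 v=6: DROP (t<16-1); WM=16

[1,7)=4 [7,14)=4 [17,22)=3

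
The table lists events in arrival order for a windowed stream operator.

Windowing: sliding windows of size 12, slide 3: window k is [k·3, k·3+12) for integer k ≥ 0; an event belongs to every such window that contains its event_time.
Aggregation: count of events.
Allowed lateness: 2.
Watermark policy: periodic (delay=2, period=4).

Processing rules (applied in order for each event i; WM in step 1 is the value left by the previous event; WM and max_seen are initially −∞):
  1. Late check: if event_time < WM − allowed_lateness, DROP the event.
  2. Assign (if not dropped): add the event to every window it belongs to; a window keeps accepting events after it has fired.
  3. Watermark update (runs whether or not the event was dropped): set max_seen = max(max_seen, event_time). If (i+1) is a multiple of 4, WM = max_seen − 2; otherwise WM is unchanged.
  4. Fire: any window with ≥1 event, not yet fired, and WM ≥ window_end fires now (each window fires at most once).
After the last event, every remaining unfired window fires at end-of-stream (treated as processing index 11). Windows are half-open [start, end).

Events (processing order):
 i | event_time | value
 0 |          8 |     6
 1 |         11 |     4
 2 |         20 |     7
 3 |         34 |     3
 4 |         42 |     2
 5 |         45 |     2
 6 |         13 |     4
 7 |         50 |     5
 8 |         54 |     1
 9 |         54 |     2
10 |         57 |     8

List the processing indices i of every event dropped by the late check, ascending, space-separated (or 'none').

6

i=0 t=8 v=6: → [6,18),[3,15),[0,12); WM=−∞
i=1 t=11 v=4: → [9,21),[6,18),[3,15),[0,12); WM=−∞
i=2 t=20 v=7: → [18,30),[15,27),[12,24),[9,21); WM=−∞
i=3 t=34 v=3: → [33,45),[30,42),[27,39),[24,36); WM=32; [0,12) fires=2 [3,15) fires=2 [6,18) fires=2 [9,21) fires=2 [12,24) fires=1 [15,27) fires=1 [18,30) fires=1
i=4 t=42 v=2: → [42,54),[39,51),[36,48),[33,45); WM=32
i=5 t=45 v=2: → [45,57),[42,54),[39,51),[36,48); WM=32
i=6 t=13 v=4: DROP (t<32-2); WM=32
i=7 t=50 v=5: → [48,60),[45,57),[42,54),[39,51); WM=48; [24,36) fires=1 [27,39) fires=1 [30,42) fires=1 [33,45) fires=2 [36,48) fires=2
i=8 t=54 v=1: → [54,66),[51,63),[48,60),[45,57); WM=48
i=9 t=54 v=2: → [54,66),[51,63),[48,60),[45,57); WM=48
i=10 t=57 v=8: → [57,69),[54,66),[51,63),[48,60); WM=48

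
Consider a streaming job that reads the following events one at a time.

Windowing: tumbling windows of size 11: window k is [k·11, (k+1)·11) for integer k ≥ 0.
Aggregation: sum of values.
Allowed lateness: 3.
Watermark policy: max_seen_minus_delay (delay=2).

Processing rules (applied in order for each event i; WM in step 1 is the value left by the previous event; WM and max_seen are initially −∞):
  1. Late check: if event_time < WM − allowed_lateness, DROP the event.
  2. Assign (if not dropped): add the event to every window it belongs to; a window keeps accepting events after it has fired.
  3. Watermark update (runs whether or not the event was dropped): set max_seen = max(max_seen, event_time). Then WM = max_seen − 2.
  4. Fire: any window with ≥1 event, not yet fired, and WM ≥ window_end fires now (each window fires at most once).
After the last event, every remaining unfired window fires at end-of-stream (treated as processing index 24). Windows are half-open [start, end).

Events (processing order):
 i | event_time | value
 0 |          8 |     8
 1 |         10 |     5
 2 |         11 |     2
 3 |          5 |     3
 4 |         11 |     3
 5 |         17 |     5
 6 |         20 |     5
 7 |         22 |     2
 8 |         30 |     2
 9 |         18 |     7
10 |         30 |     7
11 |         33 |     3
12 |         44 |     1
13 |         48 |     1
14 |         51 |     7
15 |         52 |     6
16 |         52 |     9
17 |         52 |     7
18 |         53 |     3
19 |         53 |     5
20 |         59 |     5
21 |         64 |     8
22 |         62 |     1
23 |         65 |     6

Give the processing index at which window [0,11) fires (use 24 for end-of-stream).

5

i=0 t=8 v=8: → [0,11); WM=6
i=1 t=10 v=5: → [0,11); WM=8
i=2 t=11 v=2: → [11,22); WM=9
i=3 t=5 v=3: DROP (t<9-3); WM=9
i=4 t=11 v=3: → [11,22); WM=9
i=5 t=17 v=5: → [11,22); WM=15; [0,11) fires=13
i=6 t=20 v=5: → [11,22); WM=18
i=7 t=22 v=2: → [22,33); WM=20
i=8 t=30 v=2: → [22,33); WM=28; [11,22) fires=15
i=9 t=18 v=7: DROP (t<28-3); WM=28
i=10 t=30 v=7: → [22,33); WM=28
i=11 t=33 v=3: → [33,44); WM=31
i=12 t=44 v=1: → [44,55); WM=42; [22,33) fires=11
i=13 t=48 v=1: → [44,55); WM=46; [33,44) fires=3
i=14 t=51 v=7: → [44,55); WM=49
i=15 t=52 v=6: → [44,55); WM=50
i=16 t=52 v=9: → [44,55); WM=50
i=17 t=52 v=7: → [44,55); WM=50
i=18 t=53 v=3: → [44,55); WM=51
i=19 t=53 v=5: → [44,55); WM=51
i=20 t=59 v=5: → [55,66); WM=57; [44,55) fires=39
i=21 t=64 v=8: → [55,66); WM=62
i=22 t=62 v=1: → [55,66); WM=62
i=23 t=65 v=6: → [55,66); WM=63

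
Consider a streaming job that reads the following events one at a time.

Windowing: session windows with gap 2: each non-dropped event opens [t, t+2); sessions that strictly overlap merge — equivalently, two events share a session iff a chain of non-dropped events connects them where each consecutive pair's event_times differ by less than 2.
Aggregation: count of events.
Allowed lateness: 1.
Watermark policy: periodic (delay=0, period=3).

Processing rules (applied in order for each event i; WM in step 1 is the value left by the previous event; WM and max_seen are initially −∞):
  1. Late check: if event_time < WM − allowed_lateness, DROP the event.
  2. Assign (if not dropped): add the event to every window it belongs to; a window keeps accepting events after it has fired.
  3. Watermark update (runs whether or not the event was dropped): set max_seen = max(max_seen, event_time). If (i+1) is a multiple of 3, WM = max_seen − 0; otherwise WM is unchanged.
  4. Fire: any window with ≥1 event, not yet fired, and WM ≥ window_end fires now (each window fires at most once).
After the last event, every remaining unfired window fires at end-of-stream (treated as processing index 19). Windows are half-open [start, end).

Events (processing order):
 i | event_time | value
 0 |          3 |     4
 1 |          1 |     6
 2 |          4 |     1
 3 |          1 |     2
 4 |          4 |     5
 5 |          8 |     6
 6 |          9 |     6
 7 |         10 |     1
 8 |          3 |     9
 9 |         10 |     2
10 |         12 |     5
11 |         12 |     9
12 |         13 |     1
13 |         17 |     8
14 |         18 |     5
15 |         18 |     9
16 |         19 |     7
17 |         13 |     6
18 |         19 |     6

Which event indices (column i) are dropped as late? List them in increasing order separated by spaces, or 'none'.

3 8 17

i=0 t=3 v=4: → [3,5); WM=−∞
i=1 t=1 v=6: → [1,3); WM=−∞
i=2 t=4 v=1: → [3,6); WM=4
i=3 t=1 v=2: DROP (t<4-1); WM=4
i=4 t=4 v=5: → [3,6); WM=4
i=5 t=8 v=6: → [8,10); WM=8
i=6 t=9 v=6: → [8,11); WM=8
i=7 t=10 v=1: → [8,12); WM=8
i=8 t=3 v=9: DROP (t<8-1); WM=10
i=9 t=10 v=2: → [8,12); WM=10
i=10 t=12 v=5: → [12,14); WM=10
i=11 t=12 v=9: → [12,14); WM=12
i=12 t=13 v=1: → [12,15); WM=12
i=13 t=17 v=8: → [17,19); WM=12
i=14 t=18 v=5: → [17,20); WM=18
i=15 t=18 v=9: → [17,20); WM=18
i=16 t=19 v=7: → [17,21); WM=18
i=17 t=13 v=6: DROP (t<18-1); WM=19
i=18 t=19 v=6: → [17,21); WM=19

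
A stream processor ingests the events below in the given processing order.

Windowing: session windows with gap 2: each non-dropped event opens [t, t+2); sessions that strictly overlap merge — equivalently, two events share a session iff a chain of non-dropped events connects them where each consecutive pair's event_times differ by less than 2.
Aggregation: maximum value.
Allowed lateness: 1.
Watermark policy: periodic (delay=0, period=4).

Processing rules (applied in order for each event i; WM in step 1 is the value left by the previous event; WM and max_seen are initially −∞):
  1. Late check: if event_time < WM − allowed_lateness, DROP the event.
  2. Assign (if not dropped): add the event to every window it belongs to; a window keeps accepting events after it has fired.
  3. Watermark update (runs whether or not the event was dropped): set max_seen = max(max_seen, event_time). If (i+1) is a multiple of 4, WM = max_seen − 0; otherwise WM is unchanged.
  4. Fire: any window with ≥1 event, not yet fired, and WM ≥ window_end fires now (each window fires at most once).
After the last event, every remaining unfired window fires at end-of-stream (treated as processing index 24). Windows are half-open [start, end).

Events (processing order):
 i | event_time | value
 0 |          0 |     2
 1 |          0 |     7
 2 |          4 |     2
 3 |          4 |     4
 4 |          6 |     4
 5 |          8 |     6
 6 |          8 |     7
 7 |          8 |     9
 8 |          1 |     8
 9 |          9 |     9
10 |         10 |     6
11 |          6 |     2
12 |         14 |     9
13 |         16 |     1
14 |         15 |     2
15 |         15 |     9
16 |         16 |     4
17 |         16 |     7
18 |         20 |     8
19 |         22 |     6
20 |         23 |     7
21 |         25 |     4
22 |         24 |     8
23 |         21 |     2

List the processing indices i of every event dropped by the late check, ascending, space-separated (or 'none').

i=0 t=0 v=2: → [0,2); WM=−∞
i=1 t=0 v=7: → [0,2); WM=−∞
i=2 t=4 v=2: → [4,6); WM=−∞
i=3 t=4 v=4: → [4,6); WM=4
i=4 t=6 v=4: → [6,8); WM=4
i=5 t=8 v=6: → [8,10); WM=4
i=6 t=8 v=7: → [8,10); WM=4
i=7 t=8 v=9: → [8,10); WM=8
i=8 t=1 v=8: DROP (t<8-1); WM=8
i=9 t=9 v=9: → [8,11); WM=8
i=10 t=10 v=6: → [8,12); WM=8
i=11 t=6 v=2: DROP (t<8-1); WM=10
i=12 t=14 v=9: → [14,16); WM=10
i=13 t=16 v=1: → [16,18); WM=10
i=14 t=15 v=2: → [14,18); WM=10
i=15 t=15 v=9: → [14,18); WM=16
i=16 t=16 v=4: → [14,18); WM=16
i=17 t=16 v=7: → [14,18); WM=16
i=18 t=20 v=8: → [20,22); WM=16
i=19 t=22 v=6: → [22,24); WM=22
i=20 t=23 v=7: → [22,25); WM=22
i=21 t=25 v=4: → [25,27); WM=22
i=22 t=24 v=8: → [22,27); WM=22
i=23 t=21 v=2: → [20,27); WM=25

8 11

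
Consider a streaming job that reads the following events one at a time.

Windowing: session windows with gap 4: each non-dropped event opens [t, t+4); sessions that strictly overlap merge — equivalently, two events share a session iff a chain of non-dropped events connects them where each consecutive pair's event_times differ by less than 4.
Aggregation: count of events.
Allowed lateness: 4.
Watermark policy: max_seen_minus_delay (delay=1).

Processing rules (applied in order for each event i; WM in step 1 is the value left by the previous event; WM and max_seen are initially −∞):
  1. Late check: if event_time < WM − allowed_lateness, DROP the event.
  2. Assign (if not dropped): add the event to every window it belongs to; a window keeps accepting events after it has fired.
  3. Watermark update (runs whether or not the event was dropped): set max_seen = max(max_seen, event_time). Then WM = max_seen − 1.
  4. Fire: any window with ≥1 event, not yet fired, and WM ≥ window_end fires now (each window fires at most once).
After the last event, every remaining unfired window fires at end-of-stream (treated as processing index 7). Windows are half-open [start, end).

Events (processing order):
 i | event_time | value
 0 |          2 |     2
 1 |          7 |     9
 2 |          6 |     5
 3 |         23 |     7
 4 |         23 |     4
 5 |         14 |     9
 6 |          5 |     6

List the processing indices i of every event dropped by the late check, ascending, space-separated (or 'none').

5 6

i=0 t=2 v=2: → [2,6); WM=1
i=1 t=7 v=9: → [7,11); WM=6
i=2 t=6 v=5: → [6,11); WM=6
i=3 t=23 v=7: → [23,27); WM=22
i=4 t=23 v=4: → [23,27); WM=22
i=5 t=14 v=9: DROP (t<22-4); WM=22
i=6 t=5 v=6: DROP (t<22-4); WM=22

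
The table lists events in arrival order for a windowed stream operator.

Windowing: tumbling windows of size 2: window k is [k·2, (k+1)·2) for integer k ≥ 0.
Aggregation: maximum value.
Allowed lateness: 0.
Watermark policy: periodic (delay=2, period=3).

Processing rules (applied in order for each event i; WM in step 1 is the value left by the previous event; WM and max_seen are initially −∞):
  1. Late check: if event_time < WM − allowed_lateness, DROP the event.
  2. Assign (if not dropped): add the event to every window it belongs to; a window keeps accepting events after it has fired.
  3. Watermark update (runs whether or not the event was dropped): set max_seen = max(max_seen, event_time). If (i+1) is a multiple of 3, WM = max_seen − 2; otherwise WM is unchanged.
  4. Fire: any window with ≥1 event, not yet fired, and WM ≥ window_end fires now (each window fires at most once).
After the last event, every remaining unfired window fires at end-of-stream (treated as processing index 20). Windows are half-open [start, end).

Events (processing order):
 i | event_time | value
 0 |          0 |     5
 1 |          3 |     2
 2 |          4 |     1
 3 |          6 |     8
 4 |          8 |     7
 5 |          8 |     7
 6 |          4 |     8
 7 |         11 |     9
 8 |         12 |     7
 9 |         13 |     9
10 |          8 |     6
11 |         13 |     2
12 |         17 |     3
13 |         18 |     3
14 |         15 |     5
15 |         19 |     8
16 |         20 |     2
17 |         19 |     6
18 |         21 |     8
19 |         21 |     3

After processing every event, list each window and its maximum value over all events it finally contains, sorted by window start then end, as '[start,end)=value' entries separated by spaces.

[0,2)=5 [2,4)=2 [4,6)=1 [6,8)=8 [8,10)=7 [10,12)=9 [12,14)=9 [14,16)=5 [16,18)=3 [18,20)=8 [20,22)=8

i=0 t=0 v=5: → [0,2); WM=−∞
i=1 t=3 v=2: → [2,4); WM=−∞
i=2 t=4 v=1: → [4,6); WM=2; [0,2) fires=5
i=3 t=6 v=8: → [6,8); WM=2
i=4 t=8 v=7: → [8,10); WM=2
i=5 t=8 v=7: → [8,10); WM=6; [2,4) fires=2 [4,6) fires=1
i=6 t=4 v=8: DROP (t<6-0); WM=6
i=7 t=11 v=9: → [10,12); WM=6
i=8 t=12 v=7: → [12,14); WM=10; [6,8) fires=8 [8,10) fires=7
i=9 t=13 v=9: → [12,14); WM=10
i=10 t=8 v=6: DROP (t<10-0); WM=10
i=11 t=13 v=2: → [12,14); WM=11
i=12 t=17 v=3: → [16,18); WM=11
i=13 t=18 v=3: → [18,20); WM=11
i=14 t=15 v=5: → [14,16); WM=16; [10,12) fires=9 [12,14) fires=9 [14,16) fires=5
i=15 t=19 v=8: → [18,20); WM=16
i=16 t=20 v=2: → [20,22); WM=16
i=17 t=19 v=6: → [18,20); WM=18; [16,18) fires=3
i=18 t=21 v=8: → [20,22); WM=18
i=19 t=21 v=3: → [20,22); WM=18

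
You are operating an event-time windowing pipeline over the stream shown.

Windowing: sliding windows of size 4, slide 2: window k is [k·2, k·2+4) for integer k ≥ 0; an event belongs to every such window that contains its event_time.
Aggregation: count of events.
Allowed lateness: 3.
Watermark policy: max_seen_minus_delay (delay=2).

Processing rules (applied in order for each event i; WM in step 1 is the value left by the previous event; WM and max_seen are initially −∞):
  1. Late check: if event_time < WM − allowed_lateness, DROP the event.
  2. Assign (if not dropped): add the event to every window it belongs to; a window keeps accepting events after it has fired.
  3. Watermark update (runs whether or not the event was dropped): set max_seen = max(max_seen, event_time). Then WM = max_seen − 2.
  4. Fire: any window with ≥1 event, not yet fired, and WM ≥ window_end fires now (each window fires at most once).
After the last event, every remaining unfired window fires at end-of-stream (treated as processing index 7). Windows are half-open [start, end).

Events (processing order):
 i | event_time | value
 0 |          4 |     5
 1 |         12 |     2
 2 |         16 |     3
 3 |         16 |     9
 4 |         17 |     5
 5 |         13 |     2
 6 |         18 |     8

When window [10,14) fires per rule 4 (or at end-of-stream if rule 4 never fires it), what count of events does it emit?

1

i=0 t=4 v=5: → [4,8),[2,6); WM=2
i=1 t=12 v=2: → [12,16),[10,14); WM=10; [2,6) fires=1 [4,8) fires=1
i=2 t=16 v=3: → [16,20),[14,18); WM=14; [10,14) fires=1
i=3 t=16 v=9: → [16,20),[14,18); WM=14
i=4 t=17 v=5: → [16,20),[14,18); WM=15
i=5 t=13 v=2: → [12,16),[10,14); WM=15
i=6 t=18 v=8: → [18,22),[16,20); WM=16; [12,16) fires=2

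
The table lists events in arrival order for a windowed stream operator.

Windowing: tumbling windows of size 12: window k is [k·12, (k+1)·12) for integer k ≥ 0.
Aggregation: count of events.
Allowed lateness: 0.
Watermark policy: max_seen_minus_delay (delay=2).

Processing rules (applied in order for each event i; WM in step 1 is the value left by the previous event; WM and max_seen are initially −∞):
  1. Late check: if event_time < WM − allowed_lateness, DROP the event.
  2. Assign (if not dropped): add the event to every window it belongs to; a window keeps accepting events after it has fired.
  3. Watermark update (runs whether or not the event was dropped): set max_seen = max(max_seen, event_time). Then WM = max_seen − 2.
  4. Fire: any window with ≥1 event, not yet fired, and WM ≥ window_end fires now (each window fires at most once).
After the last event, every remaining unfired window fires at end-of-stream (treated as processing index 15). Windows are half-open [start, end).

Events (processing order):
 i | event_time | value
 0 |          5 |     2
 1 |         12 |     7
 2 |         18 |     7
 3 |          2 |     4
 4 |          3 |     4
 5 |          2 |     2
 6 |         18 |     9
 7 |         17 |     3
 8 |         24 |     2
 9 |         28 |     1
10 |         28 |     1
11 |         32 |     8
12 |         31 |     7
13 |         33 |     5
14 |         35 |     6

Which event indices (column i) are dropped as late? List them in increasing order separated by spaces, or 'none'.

i=0 t=5 v=2: → [0,12); WM=3
i=1 t=12 v=7: → [12,24); WM=10
i=2 t=18 v=7: → [12,24); WM=16; [0,12) fires=1
i=3 t=2 v=4: DROP (t<16-0); WM=16
i=4 t=3 v=4: DROP (t<16-0); WM=16
i=5 t=2 v=2: DROP (t<16-0); WM=16
i=6 t=18 v=9: → [12,24); WM=16
i=7 t=17 v=3: → [12,24); WM=16
i=8 t=24 v=2: → [24,36); WM=22
i=9 t=28 v=1: → [24,36); WM=26; [12,24) fires=4
i=10 t=28 v=1: → [24,36); WM=26
i=11 t=32 v=8: → [24,36); WM=30
i=12 t=31 v=7: → [24,36); WM=30
i=13 t=33 v=5: → [24,36); WM=31
i=14 t=35 v=6: → [24,36); WM=33

3 4 5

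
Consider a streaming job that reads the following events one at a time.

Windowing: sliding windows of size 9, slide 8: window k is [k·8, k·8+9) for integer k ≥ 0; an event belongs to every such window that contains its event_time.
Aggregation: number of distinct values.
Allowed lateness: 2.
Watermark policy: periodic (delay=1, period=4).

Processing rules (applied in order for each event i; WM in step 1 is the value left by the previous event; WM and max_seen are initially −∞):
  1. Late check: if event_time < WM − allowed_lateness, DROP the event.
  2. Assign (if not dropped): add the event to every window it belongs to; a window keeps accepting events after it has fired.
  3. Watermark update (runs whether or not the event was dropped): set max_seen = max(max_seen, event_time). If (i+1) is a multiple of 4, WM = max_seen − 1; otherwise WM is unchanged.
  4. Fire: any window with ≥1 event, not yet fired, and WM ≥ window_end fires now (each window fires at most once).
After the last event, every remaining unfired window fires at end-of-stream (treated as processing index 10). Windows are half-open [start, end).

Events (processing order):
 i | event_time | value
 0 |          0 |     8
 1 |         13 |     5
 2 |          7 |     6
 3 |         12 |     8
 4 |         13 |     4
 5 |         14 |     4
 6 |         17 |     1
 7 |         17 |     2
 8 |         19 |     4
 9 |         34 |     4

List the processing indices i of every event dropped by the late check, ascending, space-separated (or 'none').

i=0 t=0 v=8: → [0,9); WM=−∞
i=1 t=13 v=5: → [8,17); WM=−∞
i=2 t=7 v=6: → [0,9); WM=−∞
i=3 t=12 v=8: → [8,17); WM=12; [0,9) fires=2
i=4 t=13 v=4: → [8,17); WM=12
i=5 t=14 v=4: → [8,17); WM=12
i=6 t=17 v=1: → [16,25); WM=12
i=7 t=17 v=2: → [16,25); WM=16
i=8 t=19 v=4: → [16,25); WM=16
i=9 t=34 v=4: → [32,41); WM=16

none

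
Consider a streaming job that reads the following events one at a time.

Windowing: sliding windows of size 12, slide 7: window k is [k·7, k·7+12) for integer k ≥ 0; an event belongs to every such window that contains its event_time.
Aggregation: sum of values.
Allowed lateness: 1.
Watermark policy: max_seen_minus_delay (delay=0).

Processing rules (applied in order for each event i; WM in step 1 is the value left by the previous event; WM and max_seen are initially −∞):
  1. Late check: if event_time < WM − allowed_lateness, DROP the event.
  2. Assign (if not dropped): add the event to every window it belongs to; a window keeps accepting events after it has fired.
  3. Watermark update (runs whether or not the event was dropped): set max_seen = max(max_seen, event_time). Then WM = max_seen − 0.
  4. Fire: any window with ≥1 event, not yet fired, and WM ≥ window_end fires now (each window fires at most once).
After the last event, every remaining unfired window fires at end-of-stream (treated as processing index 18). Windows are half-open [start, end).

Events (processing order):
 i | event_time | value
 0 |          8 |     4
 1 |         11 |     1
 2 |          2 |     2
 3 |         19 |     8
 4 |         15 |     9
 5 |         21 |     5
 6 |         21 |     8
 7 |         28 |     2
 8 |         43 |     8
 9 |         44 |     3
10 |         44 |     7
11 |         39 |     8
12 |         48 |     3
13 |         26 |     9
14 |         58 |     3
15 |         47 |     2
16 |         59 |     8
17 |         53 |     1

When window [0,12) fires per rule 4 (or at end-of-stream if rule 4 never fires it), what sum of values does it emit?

5

i=0 t=8 v=4: → [7,19),[0,12); WM=8
i=1 t=11 v=1: → [7,19),[0,12); WM=11
i=2 t=2 v=2: DROP (t<11-1); WM=11
i=3 t=19 v=8: → [14,26); WM=19; [0,12) fires=5 [7,19) fires=5
i=4 t=15 v=9: DROP (t<19-1); WM=19
i=5 t=21 v=5: → [21,33),[14,26); WM=21
i=6 t=21 v=8: → [21,33),[14,26); WM=21
i=7 t=28 v=2: → [28,40),[21,33); WM=28; [14,26) fires=21
i=8 t=43 v=8: → [42,54),[35,47); WM=43; [21,33) fires=15 [28,40) fires=2
i=9 t=44 v=3: → [42,54),[35,47); WM=44
i=10 t=44 v=7: → [42,54),[35,47); WM=44
i=11 t=39 v=8: DROP (t<44-1); WM=44
i=12 t=48 v=3: → [42,54); WM=48; [35,47) fires=18
i=13 t=26 v=9: DROP (t<48-1); WM=48
i=14 t=58 v=3: → [56,68),[49,61); WM=58; [42,54) fires=21
i=15 t=47 v=2: DROP (t<58-1); WM=58
i=16 t=59 v=8: → [56,68),[49,61); WM=59
i=17 t=53 v=1: DROP (t<59-1); WM=59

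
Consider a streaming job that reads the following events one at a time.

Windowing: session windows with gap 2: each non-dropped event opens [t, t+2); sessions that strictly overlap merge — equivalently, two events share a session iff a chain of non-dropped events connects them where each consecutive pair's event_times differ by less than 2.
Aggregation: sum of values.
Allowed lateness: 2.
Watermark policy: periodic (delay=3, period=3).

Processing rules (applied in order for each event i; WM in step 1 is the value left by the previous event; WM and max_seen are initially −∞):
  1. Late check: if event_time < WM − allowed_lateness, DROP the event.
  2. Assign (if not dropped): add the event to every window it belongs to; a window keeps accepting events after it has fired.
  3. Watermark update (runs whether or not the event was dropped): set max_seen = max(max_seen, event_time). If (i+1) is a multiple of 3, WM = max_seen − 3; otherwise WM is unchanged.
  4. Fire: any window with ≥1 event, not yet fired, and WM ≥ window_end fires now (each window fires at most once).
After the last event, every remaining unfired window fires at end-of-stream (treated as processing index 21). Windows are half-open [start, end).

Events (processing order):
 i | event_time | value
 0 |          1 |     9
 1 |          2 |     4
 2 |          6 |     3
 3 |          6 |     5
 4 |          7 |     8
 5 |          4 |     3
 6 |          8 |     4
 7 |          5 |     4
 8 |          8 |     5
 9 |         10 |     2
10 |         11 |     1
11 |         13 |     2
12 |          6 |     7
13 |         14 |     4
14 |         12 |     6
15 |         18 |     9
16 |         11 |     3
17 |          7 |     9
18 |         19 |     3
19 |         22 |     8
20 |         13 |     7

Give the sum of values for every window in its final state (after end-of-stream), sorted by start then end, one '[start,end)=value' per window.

[1,4)=13 [4,10)=32 [10,16)=25 [18,21)=12 [22,24)=8

i=0 t=1 v=9: → [1,3); WM=−∞
i=1 t=2 v=4: → [1,4); WM=−∞
i=2 t=6 v=3: → [6,8); WM=3
i=3 t=6 v=5: → [6,8); WM=3
i=4 t=7 v=8: → [6,9); WM=3
i=5 t=4 v=3: → [4,6); WM=4
i=6 t=8 v=4: → [6,10); WM=4
i=7 t=5 v=4: → [4,10); WM=4
i=8 t=8 v=5: → [4,10); WM=5
i=9 t=10 v=2: → [10,12); WM=5
i=10 t=11 v=1: → [10,13); WM=5
i=11 t=13 v=2: → [13,15); WM=10
i=12 t=6 v=7: DROP (t<10-2); WM=10
i=13 t=14 v=4: → [13,16); WM=10
i=14 t=12 v=6: → [10,16); WM=11
i=15 t=18 v=9: → [18,20); WM=11
i=16 t=11 v=3: → [10,16); WM=11
i=17 t=7 v=9: DROP (t<11-2); WM=15
i=18 t=19 v=3: → [18,21); WM=15
i=19 t=22 v=8: → [22,24); WM=15
i=20 t=13 v=7: → [10,16); WM=19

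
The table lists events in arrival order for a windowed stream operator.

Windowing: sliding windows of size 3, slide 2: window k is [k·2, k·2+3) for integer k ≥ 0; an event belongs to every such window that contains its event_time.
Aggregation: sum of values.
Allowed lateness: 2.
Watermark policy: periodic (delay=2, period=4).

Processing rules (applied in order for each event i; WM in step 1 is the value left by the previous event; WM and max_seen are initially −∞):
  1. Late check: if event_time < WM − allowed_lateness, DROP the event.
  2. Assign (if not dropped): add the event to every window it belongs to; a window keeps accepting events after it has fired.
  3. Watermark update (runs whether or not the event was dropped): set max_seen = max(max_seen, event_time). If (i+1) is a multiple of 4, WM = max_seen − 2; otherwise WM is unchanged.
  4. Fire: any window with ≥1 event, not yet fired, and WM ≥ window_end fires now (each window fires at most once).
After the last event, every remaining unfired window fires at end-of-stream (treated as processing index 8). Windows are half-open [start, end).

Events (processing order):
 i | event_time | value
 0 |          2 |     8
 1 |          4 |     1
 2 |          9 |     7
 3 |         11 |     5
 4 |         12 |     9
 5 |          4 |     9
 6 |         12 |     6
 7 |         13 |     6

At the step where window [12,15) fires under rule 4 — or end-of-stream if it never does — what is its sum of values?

21

i=0 t=2 v=8: → [2,5),[0,3); WM=−∞
i=1 t=4 v=1: → [4,7),[2,5); WM=−∞
i=2 t=9 v=7: → [8,11); WM=−∞
i=3 t=11 v=5: → [10,13); WM=9; [0,3) fires=8 [2,5) fires=9 [4,7) fires=1
i=4 t=12 v=9: → [12,15),[10,13); WM=9
i=5 t=4 v=9: DROP (t<9-2); WM=9
i=6 t=12 v=6: → [12,15),[10,13); WM=9
i=7 t=13 v=6: → [12,15); WM=11; [8,11) fires=7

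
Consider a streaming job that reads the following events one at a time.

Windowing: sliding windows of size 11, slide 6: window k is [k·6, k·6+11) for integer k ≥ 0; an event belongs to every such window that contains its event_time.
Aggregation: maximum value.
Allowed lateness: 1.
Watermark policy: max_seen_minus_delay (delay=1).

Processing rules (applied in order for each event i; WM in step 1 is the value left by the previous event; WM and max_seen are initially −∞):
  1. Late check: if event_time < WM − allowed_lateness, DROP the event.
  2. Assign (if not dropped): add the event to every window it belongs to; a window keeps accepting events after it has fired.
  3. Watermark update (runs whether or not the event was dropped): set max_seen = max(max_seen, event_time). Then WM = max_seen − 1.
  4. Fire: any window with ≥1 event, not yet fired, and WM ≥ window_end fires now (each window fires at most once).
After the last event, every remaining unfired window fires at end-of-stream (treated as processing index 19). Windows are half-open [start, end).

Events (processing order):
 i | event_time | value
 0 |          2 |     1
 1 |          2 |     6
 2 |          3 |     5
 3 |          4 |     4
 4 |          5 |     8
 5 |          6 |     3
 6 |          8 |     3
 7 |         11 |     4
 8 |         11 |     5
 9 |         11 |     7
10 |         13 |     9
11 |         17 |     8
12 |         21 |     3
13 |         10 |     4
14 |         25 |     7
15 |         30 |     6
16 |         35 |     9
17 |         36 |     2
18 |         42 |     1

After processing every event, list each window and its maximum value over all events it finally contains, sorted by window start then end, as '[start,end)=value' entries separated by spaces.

i=0 t=2 v=1: → [0,11); WM=1
i=1 t=2 v=6: → [0,11); WM=1
i=2 t=3 v=5: → [0,11); WM=2
i=3 t=4 v=4: → [0,11); WM=3
i=4 t=5 v=8: → [0,11); WM=4
i=5 t=6 v=3: → [6,17),[0,11); WM=5
i=6 t=8 v=3: → [6,17),[0,11); WM=7
i=7 t=11 v=4: → [6,17); WM=10
i=8 t=11 v=5: → [6,17); WM=10
i=9 t=11 v=7: → [6,17); WM=10
i=10 t=13 v=9: → [12,23),[6,17); WM=12; [0,11) fires=8
i=11 t=17 v=8: → [12,23); WM=16
i=12 t=21 v=3: → [18,29),[12,23); WM=20; [6,17) fires=9
i=13 t=10 v=4: DROP (t<20-1); WM=20
i=14 t=25 v=7: → [24,35),[18,29); WM=24; [12,23) fires=9
i=15 t=30 v=6: → [30,41),[24,35); WM=29; [18,29) fires=7
i=16 t=35 v=9: → [30,41); WM=34
i=17 t=36 v=2: → [36,47),[30,41); WM=35; [24,35) fires=7
i=18 t=42 v=1: → [42,53),[36,47); WM=41; [30,41) fires=9

[0,11)=8 [6,17)=9 [12,23)=9 [18,29)=7 [24,35)=7 [30,41)=9 [36,47)=2 [42,53)=1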